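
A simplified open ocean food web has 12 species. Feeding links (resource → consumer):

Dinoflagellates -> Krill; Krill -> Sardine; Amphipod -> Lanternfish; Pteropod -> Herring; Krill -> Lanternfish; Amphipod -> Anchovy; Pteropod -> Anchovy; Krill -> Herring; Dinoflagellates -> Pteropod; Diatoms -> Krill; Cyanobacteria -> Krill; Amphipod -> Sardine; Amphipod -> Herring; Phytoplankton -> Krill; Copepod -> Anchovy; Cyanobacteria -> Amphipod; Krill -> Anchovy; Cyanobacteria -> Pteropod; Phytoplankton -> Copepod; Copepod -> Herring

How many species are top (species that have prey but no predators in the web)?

4

Top species (has prey, but nothing eats it): Lanternfish, Sardine, Herring, Anchovy.
Count: 4.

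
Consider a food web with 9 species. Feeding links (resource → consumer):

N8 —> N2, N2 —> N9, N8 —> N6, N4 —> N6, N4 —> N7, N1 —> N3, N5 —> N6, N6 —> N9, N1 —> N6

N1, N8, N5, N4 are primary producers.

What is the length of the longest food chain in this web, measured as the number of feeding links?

2 links

One longest chain: N1 → N6 → N9.
It has 3 species and 2 links.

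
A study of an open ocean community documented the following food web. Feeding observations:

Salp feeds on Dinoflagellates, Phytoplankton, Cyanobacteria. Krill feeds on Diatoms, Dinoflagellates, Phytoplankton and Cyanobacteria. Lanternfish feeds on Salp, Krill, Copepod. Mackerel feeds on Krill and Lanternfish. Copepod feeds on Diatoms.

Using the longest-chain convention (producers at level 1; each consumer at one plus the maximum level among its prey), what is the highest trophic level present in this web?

4

Producers (level 1): Diatoms, Cyanobacteria, Dinoflagellates, Phytoplankton.
Diatoms → Copepod → Lanternfish → Mackerel gives Mackerel level 4.
No species has a prey at level 4, so no species reaches level 5.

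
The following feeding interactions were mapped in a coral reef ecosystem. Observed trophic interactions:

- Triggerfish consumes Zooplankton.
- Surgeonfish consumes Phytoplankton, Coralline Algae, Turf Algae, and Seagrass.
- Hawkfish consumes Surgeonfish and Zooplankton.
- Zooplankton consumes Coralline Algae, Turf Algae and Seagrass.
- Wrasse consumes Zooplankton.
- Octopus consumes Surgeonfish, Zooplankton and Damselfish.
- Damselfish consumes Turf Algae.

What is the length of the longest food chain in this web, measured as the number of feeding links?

One longest chain: Coralline Algae → Surgeonfish → Octopus.
It has 3 species and 2 links.

2 links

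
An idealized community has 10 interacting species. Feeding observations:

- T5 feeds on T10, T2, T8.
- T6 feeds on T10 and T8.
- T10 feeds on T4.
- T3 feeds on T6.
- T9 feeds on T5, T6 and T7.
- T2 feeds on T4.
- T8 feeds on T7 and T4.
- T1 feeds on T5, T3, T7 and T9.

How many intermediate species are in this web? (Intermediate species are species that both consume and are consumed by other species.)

Intermediate species (has both prey and predators): T10, T2, T8, T6, T5, T9, T3.
Count: 7.

7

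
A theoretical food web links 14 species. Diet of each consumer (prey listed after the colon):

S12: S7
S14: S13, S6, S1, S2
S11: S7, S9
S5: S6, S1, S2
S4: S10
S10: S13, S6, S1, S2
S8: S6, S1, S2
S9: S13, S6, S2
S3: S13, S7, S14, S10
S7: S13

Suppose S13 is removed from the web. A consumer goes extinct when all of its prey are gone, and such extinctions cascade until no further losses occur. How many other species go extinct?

2

Remove S13.
Round 1: S7 (all prey gone) → extinct.
Round 2: S12 (all prey gone) → extinct.
No further losses. Total secondary extinctions: 2.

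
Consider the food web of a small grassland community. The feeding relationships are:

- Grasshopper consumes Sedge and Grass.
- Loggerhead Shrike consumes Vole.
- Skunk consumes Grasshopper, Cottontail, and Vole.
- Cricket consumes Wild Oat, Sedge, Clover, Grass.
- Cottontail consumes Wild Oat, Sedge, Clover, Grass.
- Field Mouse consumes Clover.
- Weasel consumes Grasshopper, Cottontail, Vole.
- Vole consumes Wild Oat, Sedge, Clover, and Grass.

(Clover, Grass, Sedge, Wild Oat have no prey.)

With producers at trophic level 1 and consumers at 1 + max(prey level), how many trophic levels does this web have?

Producers (level 1): Clover, Grass, Sedge, Wild Oat.
Clover → Cottontail → Skunk gives Skunk level 3.
No species has a prey at level 3, so no species reaches level 4.

3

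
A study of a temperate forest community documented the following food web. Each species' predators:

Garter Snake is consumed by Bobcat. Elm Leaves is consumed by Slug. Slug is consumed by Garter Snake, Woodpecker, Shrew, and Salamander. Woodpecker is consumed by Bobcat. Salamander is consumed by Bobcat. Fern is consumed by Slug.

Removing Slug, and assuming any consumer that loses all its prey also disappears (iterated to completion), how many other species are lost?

5

Remove Slug.
Round 1: Shrew (all prey gone), Garter Snake (all prey gone), Salamander (all prey gone), Woodpecker (all prey gone) → extinct.
Round 2: Bobcat (all prey gone) → extinct.
No further losses. Total secondary extinctions: 5.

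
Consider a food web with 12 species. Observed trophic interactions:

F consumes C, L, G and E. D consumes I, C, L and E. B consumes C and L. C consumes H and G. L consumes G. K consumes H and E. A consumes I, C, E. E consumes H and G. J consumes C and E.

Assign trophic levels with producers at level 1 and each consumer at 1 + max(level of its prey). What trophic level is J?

Trophic level 3

H is a producer → level 1.
E eats H (level 1); other prey at levels: G 1 → level 2.
J eats E (level 2); other prey at levels: C 2 → level 3.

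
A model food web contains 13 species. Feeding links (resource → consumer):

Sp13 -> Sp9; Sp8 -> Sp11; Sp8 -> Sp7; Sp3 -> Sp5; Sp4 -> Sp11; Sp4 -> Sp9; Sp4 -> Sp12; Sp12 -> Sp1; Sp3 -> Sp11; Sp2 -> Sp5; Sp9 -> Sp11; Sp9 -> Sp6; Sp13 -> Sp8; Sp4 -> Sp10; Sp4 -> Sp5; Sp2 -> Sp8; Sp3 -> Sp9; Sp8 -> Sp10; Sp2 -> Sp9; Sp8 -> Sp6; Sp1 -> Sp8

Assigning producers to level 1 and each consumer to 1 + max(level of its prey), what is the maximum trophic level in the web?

Producers (level 1): Sp3, Sp4, Sp13, Sp2.
Sp4 → Sp12 → Sp1 → Sp8 → Sp6 gives Sp6 level 5.
No species has a prey at level 5, so no species reaches level 6.

5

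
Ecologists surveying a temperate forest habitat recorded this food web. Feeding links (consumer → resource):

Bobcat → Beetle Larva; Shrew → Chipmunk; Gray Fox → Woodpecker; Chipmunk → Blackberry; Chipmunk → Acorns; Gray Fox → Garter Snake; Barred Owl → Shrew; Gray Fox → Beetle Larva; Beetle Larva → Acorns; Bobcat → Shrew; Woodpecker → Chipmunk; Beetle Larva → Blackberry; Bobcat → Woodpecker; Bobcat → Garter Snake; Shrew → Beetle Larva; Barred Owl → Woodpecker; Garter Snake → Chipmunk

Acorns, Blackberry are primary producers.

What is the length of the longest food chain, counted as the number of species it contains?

4 species

One longest chain: Acorns → Chipmunk → Shrew → Bobcat.
It has 4 species and 3 links.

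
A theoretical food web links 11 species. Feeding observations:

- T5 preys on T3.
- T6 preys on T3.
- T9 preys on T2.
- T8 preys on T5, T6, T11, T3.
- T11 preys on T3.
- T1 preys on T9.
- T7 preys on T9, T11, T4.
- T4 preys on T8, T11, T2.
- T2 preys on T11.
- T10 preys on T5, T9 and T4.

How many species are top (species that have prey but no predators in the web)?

3

Top species (has prey, but nothing eats it): T1, T7, T10.
Count: 3.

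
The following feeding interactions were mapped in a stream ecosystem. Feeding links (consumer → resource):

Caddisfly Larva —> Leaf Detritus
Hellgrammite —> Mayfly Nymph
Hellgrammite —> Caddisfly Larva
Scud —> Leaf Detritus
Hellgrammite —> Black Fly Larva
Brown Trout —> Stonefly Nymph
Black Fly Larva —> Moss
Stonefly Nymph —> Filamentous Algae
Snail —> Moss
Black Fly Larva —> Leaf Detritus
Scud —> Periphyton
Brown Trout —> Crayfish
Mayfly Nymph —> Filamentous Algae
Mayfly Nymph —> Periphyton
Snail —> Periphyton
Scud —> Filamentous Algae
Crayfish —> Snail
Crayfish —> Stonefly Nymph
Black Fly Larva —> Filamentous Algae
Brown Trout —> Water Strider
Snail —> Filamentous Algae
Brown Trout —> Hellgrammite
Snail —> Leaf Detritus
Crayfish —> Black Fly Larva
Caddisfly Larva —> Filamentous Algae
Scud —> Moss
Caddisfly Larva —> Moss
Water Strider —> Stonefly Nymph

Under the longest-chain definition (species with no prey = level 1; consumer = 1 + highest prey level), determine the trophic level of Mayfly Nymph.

Trophic level 2

Periphyton has no prey (basal) → level 1.
Mayfly Nymph eats Periphyton (level 1); other prey at levels: Filamentous Algae 1 → level 2.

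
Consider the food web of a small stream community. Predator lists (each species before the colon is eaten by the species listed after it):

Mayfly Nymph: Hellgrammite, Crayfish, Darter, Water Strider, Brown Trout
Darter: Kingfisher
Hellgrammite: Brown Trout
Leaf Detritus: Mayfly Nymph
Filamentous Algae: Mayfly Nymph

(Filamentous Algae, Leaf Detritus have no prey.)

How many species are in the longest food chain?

One longest chain: Filamentous Algae → Mayfly Nymph → Darter → Kingfisher.
It has 4 species and 3 links.

4 species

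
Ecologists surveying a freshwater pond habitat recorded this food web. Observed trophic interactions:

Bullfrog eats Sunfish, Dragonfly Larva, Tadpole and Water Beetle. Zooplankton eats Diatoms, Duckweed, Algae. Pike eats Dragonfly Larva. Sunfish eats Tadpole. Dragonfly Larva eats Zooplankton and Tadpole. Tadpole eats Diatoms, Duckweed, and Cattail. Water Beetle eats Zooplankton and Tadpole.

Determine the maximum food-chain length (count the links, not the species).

3 links

One longest chain: Duckweed → Tadpole → Water Beetle → Bullfrog.
It has 4 species and 3 links.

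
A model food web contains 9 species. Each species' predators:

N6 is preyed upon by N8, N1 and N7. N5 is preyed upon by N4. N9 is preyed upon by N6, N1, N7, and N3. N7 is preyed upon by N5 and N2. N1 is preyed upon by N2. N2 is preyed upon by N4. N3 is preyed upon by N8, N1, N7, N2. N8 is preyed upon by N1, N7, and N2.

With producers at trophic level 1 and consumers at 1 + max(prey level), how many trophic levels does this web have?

Producers (level 1): N9.
N9 → N6 → N8 → N7 → N5 → N4 gives N4 level 6.
No species has a prey at level 6, so no species reaches level 7.

6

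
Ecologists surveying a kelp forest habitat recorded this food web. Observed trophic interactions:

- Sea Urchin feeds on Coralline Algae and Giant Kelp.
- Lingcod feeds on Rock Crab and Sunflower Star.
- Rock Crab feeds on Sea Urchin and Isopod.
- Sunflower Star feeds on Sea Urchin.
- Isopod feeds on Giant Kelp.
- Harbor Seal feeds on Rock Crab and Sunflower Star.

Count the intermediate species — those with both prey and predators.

4

Intermediate species (has both prey and predators): Isopod, Sea Urchin, Rock Crab, Sunflower Star.
Count: 4.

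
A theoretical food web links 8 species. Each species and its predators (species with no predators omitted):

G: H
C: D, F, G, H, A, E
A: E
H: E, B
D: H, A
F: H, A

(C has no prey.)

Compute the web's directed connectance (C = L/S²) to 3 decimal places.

C = 0.219

The web has S = 8 species and L = 14 feeding links.
C = L / S² = 14 / 64 = 0.2188 ≈ 0.219.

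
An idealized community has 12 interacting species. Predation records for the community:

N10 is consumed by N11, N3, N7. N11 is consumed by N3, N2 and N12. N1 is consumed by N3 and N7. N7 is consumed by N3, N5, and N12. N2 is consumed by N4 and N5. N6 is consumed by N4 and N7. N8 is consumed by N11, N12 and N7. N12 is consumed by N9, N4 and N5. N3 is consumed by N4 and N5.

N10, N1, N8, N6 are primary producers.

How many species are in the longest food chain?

4 species

One longest chain: N10 → N11 → N12 → N9.
It has 4 species and 3 links.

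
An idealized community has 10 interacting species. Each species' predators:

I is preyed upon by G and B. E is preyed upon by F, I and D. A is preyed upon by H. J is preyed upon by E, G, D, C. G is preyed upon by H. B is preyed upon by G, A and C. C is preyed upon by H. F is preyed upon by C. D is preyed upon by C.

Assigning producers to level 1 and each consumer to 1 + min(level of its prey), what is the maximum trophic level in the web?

5

Producers (level 1): J.
Following each consumer down to its lowest-level prey: J → E → I → B → A (levels 1 through 5).
All prey of A (B 4) are at level 4 or above, so A is at level 1 + 4 = 5.
Every consumer has at least one prey at level 4 or below, so none exceeds level 5.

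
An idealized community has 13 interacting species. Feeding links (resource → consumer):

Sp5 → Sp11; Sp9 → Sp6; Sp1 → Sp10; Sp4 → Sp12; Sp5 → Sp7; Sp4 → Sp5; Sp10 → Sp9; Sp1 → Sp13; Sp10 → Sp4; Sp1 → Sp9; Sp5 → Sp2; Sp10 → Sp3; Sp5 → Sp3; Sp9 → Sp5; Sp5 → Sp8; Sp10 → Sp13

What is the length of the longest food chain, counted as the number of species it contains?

5 species

One longest chain: Sp1 → Sp10 → Sp9 → Sp5 → Sp3.
It has 5 species and 4 links.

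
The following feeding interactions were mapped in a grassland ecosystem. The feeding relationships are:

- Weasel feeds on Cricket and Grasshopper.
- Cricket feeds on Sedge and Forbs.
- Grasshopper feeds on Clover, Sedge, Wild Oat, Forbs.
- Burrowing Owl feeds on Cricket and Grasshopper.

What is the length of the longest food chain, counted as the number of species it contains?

One longest chain: Sedge → Cricket → Burrowing Owl.
It has 3 species and 2 links.

3 species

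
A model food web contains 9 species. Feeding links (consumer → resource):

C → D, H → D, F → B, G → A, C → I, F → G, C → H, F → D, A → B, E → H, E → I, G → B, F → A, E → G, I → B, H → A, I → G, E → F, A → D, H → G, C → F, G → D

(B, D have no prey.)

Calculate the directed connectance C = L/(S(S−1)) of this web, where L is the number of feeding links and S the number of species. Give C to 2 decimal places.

C = 0.31

The web has S = 9 species and L = 22 feeding links.
C = L / (S(S−1)) = 22 / 72 = 0.3056 ≈ 0.31.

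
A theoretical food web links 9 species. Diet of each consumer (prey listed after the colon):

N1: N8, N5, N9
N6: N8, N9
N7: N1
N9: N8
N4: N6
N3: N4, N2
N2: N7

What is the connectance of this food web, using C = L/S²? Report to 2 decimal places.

The web has S = 9 species and L = 11 feeding links.
C = L / S² = 11 / 81 = 0.1358 ≈ 0.14.

C = 0.14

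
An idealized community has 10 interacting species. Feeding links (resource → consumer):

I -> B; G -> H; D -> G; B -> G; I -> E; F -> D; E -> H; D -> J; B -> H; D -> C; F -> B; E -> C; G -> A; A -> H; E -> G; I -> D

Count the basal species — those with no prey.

2

Basal species (no prey listed): F, I.
Count: 2.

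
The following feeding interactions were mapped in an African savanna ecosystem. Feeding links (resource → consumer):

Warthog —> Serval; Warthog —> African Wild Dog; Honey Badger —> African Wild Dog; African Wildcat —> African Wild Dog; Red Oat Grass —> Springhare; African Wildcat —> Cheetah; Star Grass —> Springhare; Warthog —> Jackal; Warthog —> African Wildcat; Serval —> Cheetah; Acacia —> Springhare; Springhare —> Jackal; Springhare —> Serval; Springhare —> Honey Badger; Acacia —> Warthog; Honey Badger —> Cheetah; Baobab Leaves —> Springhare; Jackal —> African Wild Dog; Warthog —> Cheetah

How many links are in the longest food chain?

3 links

One longest chain: Acacia → Warthog → Serval → Cheetah.
It has 4 species and 3 links.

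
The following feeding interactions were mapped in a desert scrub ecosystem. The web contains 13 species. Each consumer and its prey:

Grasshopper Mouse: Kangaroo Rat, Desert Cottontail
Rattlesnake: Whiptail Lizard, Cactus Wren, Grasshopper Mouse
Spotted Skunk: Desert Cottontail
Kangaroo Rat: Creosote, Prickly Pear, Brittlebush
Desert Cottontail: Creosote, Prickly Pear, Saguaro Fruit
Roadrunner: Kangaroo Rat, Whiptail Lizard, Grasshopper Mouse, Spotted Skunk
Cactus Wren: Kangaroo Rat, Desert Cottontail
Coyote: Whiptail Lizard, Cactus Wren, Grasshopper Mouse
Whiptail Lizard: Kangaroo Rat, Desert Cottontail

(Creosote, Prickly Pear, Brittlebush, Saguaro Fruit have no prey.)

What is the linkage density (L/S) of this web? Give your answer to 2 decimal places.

L/S = 1.77

There are L = 23 links among S = 13 species.
L/S = 23/13 = 1.7692 ≈ 1.77.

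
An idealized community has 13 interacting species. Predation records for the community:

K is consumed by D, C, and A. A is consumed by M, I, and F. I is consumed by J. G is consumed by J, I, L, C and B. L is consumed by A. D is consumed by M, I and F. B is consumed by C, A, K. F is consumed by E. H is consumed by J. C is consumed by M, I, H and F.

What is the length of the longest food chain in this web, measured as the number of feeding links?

One longest chain: G → B → K → C → F → E.
It has 6 species and 5 links.

5 links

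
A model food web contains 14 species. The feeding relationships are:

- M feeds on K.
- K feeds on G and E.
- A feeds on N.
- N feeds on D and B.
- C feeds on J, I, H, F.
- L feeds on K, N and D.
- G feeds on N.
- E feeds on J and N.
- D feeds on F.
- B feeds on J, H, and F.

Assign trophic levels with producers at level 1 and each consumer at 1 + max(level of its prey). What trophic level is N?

Trophic level 3

H is a producer → level 1.
B eats H (level 1); other prey at levels: J 1, F 1 → level 2.
N eats B (level 2); other prey at levels: D 2 → level 3.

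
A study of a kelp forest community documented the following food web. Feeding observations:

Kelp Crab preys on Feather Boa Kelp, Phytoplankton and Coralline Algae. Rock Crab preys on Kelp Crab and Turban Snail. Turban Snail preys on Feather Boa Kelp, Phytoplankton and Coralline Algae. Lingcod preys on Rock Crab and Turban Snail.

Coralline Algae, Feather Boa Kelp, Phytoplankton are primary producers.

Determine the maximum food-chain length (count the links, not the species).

One longest chain: Coralline Algae → Turban Snail → Rock Crab → Lingcod.
It has 4 species and 3 links.

3 links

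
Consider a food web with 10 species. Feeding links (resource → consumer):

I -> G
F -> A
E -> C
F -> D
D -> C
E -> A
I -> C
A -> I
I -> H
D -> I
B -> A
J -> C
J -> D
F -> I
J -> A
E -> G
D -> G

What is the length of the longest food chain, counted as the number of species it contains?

4 species

One longest chain: F → A → I → C.
It has 4 species and 3 links.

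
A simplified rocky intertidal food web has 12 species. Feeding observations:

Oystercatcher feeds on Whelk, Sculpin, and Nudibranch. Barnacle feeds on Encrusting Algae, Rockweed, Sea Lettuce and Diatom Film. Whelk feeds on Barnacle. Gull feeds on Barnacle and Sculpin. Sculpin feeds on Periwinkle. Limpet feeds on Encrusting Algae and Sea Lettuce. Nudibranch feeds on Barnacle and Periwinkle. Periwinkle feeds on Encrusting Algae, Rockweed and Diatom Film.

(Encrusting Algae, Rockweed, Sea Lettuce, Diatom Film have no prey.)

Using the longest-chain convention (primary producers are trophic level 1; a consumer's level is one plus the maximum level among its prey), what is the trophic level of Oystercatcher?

Encrusting Algae is a producer → level 1.
Periwinkle eats Encrusting Algae (level 1); other prey at levels: Rockweed 1, Diatom Film 1 → level 2.
Nudibranch eats Periwinkle (level 2); other prey at levels: Barnacle 2 → level 3.
Oystercatcher eats Nudibranch (level 3); other prey at levels: Sculpin 3, Whelk 3 → level 4.

Trophic level 4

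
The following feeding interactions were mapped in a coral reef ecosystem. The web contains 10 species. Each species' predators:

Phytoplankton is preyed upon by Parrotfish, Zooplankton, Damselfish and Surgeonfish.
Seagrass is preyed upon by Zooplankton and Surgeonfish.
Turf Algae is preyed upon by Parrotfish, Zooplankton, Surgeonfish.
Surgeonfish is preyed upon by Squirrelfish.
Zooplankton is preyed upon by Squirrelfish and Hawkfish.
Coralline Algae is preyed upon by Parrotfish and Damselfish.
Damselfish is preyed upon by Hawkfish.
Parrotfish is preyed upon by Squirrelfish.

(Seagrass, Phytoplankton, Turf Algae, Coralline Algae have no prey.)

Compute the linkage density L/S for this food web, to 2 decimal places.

There are L = 16 links among S = 10 species.
L/S = 16/10 = 1.6000 ≈ 1.60.

L/S = 1.60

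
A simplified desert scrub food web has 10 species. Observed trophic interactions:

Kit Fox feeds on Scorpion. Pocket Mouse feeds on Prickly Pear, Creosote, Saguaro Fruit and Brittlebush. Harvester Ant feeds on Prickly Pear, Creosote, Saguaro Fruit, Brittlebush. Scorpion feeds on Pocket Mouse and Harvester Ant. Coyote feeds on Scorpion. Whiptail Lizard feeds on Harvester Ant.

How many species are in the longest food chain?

4 species

One longest chain: Brittlebush → Harvester Ant → Scorpion → Kit Fox.
It has 4 species and 3 links.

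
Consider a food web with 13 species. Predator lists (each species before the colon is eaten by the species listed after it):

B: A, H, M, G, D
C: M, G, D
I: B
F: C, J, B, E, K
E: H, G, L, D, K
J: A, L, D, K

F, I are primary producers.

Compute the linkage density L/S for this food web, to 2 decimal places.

There are L = 23 links among S = 13 species.
L/S = 23/13 = 1.7692 ≈ 1.77.

L/S = 1.77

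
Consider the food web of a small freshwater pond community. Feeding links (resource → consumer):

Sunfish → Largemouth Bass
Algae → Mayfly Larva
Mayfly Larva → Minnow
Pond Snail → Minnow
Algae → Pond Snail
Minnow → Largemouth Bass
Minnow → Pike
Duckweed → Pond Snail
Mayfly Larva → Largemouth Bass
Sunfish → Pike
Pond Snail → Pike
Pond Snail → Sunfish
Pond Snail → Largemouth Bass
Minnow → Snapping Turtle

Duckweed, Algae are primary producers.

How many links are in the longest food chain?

3 links

One longest chain: Duckweed → Pond Snail → Sunfish → Pike.
It has 4 species and 3 links.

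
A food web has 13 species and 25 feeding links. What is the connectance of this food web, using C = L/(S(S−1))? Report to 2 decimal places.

C = 0.16

The web has S = 13 species and L = 25 feeding links.
C = L / (S(S−1)) = 25 / 156 = 0.1603 ≈ 0.16.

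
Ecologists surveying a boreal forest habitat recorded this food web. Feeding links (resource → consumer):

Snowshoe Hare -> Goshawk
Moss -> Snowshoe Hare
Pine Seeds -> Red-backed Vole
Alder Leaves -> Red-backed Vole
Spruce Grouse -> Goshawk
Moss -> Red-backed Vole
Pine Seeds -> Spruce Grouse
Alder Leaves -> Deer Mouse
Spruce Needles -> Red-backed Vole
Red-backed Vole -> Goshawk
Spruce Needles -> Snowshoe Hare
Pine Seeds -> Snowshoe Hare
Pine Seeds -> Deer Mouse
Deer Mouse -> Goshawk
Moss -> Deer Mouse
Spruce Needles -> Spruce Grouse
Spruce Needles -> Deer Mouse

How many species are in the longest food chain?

One longest chain: Moss → Deer Mouse → Goshawk.
It has 3 species and 2 links.

3 species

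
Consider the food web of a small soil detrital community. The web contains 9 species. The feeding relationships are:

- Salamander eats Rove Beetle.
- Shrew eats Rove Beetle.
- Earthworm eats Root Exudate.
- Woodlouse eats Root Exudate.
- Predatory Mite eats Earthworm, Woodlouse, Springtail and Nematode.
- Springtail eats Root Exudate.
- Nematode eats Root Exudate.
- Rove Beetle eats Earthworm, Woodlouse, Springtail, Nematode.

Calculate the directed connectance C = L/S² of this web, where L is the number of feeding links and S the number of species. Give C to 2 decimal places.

The web has S = 9 species and L = 14 feeding links.
C = L / S² = 14 / 81 = 0.1728 ≈ 0.17.

C = 0.17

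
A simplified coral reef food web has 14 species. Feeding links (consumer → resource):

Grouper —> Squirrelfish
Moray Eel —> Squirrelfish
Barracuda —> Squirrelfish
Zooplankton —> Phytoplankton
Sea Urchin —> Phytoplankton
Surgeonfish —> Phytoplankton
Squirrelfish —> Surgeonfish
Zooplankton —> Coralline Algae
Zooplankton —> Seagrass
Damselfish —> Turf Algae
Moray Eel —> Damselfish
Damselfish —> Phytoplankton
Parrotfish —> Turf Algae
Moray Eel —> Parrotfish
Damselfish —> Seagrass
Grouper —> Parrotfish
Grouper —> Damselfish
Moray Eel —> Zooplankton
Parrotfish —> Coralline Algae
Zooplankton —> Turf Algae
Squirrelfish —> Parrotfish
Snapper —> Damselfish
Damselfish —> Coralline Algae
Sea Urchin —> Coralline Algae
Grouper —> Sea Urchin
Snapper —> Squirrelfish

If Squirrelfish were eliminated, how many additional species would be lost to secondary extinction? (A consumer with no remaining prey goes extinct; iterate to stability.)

1

Remove Squirrelfish.
Round 1: Barracuda (all prey gone) → extinct.
No further losses. Total secondary extinctions: 1.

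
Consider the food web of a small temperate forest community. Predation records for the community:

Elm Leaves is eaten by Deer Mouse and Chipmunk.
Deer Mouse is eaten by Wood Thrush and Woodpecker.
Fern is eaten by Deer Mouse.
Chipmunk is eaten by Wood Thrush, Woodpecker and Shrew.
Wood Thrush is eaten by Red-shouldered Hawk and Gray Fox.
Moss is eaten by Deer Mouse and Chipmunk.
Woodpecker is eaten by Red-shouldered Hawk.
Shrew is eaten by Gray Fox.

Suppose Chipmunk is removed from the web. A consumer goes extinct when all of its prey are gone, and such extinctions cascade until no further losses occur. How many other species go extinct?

1

Remove Chipmunk.
Round 1: Shrew (all prey gone) → extinct.
No further losses. Total secondary extinctions: 1.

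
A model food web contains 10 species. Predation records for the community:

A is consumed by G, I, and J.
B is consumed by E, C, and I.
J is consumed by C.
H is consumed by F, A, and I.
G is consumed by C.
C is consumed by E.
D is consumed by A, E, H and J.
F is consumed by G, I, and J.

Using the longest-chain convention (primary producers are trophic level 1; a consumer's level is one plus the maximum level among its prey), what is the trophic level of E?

Trophic level 6

D is a producer → level 1.
H eats D → level 2.
A eats H (level 2); other prey at levels: D 1 → level 3.
J eats A (level 3); other prey at levels: D 1, F 3 → level 4.
C eats J (level 4); other prey at levels: B 1, G 4 → level 5.
E eats C (level 5); other prey at levels: B 1, D 1 → level 6.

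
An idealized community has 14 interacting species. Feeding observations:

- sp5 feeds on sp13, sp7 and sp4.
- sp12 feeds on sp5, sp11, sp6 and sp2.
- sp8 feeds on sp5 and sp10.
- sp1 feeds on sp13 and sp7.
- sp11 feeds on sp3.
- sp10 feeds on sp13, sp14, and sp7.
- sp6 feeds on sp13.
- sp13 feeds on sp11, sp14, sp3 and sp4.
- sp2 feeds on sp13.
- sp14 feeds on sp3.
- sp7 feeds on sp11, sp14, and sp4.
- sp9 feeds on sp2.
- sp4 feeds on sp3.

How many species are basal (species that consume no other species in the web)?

Basal species (no prey listed): sp3.
Count: 1.

1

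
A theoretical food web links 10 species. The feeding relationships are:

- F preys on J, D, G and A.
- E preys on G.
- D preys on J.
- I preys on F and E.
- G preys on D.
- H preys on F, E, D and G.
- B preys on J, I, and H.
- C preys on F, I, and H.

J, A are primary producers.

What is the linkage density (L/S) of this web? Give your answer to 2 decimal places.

There are L = 19 links among S = 10 species.
L/S = 19/10 = 1.9000 ≈ 1.90.

L/S = 1.90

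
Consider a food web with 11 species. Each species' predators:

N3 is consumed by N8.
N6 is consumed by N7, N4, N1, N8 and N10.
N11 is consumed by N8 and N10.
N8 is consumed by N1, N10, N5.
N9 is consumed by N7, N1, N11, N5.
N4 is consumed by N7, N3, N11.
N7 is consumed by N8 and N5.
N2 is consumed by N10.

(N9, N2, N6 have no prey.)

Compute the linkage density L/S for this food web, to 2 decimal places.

L/S = 1.91

There are L = 21 links among S = 11 species.
L/S = 21/11 = 1.9091 ≈ 1.91.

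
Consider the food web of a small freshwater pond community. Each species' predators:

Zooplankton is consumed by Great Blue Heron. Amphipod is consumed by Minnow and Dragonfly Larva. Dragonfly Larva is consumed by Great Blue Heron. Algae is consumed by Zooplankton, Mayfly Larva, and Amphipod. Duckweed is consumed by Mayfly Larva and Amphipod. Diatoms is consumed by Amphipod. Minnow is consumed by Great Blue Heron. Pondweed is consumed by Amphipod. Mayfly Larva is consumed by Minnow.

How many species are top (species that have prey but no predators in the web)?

1

Top species (has prey, but nothing eats it): Great Blue Heron.
Count: 1.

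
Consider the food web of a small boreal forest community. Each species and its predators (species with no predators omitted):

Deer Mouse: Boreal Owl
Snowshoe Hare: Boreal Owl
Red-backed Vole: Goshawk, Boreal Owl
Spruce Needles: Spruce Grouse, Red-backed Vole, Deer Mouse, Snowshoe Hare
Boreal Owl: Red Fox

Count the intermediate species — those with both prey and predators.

4

Intermediate species (has both prey and predators): Red-backed Vole, Deer Mouse, Snowshoe Hare, Boreal Owl.
Count: 4.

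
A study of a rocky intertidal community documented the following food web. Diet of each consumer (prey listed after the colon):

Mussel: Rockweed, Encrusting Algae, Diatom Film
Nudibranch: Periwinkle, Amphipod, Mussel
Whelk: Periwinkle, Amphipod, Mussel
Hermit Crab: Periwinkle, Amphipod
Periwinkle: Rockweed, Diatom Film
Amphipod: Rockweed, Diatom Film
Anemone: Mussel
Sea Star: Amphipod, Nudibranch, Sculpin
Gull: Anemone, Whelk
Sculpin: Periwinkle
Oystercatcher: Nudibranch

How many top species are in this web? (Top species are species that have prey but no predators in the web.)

Top species (has prey, but nothing eats it): Hermit Crab, Gull, Sea Star, Oystercatcher.
Count: 4.

4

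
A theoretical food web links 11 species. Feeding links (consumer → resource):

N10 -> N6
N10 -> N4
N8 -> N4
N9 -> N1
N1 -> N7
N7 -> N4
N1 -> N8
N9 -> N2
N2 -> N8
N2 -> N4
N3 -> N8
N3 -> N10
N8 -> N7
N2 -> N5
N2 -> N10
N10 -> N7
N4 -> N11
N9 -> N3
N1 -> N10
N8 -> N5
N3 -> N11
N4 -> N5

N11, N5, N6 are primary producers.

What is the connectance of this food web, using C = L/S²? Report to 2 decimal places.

The web has S = 11 species and L = 22 feeding links.
C = L / S² = 22 / 121 = 0.1818 ≈ 0.18.

C = 0.18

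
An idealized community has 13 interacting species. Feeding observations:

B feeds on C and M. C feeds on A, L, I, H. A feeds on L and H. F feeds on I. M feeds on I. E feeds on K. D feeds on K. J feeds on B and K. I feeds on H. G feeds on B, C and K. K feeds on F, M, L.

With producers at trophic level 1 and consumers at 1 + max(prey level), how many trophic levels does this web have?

5

Producers (level 1): H, L.
H → I → F → K → E gives E level 5.
No species has a prey at level 5, so no species reaches level 6.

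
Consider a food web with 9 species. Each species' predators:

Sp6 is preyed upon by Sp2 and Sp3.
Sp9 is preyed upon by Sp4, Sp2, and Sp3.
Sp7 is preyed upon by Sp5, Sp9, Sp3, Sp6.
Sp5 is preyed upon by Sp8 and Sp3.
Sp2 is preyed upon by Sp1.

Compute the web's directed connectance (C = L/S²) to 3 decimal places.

C = 0.148

The web has S = 9 species and L = 12 feeding links.
C = L / S² = 12 / 81 = 0.1481 ≈ 0.148.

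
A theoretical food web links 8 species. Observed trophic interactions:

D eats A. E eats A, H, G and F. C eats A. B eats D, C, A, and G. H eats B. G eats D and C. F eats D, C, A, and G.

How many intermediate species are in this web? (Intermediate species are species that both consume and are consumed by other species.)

6

Intermediate species (has both prey and predators): C, D, G, B, F, H.
Count: 6.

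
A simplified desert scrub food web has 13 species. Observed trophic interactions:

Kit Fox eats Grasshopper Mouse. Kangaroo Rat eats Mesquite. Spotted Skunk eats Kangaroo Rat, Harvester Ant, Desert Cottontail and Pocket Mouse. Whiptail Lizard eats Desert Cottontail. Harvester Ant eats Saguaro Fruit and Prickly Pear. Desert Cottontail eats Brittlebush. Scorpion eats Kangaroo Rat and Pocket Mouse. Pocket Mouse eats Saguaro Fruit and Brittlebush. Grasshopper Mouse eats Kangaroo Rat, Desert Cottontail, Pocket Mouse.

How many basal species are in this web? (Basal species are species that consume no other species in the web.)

Basal species (no prey listed): Mesquite, Brittlebush, Prickly Pear, Saguaro Fruit.
Count: 4.

4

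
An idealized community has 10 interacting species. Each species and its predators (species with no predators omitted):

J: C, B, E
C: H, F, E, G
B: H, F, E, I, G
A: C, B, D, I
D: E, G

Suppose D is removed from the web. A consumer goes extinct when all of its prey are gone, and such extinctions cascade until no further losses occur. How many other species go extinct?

Remove D.
Every predator of it retains at least one other prey: E still has J, C, B; G still has C, B.
No consumer loses all prey, so no secondary extinctions occur.

0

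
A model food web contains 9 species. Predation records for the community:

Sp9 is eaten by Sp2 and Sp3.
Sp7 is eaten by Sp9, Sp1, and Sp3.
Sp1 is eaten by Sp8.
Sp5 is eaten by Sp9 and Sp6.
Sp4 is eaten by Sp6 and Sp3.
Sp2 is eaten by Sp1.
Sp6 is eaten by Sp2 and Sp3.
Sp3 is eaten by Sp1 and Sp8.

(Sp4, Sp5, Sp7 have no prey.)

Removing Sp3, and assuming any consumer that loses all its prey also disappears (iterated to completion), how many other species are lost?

Remove Sp3.
Every predator of it retains at least one other prey: Sp1 still has Sp7, Sp2; Sp8 still has Sp1.
No consumer loses all prey, so no secondary extinctions occur.

0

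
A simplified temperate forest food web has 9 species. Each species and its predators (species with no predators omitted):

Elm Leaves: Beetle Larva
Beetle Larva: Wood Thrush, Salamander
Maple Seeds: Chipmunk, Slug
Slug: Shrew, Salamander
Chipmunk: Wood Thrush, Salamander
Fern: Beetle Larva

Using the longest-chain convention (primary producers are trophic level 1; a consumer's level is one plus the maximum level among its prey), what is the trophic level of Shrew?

Maple Seeds is a producer → level 1.
Slug eats Maple Seeds → level 2.
Shrew eats Slug → level 3.

Trophic level 3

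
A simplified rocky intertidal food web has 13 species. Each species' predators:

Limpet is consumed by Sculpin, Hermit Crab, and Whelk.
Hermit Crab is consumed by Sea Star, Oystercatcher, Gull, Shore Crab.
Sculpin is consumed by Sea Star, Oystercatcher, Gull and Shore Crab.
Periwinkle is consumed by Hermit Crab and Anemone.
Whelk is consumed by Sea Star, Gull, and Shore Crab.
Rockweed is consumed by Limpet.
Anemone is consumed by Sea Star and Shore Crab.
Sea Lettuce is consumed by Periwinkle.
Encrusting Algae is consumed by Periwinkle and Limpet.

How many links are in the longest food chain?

3 links

One longest chain: Rockweed → Limpet → Sculpin → Gull.
It has 4 species and 3 links.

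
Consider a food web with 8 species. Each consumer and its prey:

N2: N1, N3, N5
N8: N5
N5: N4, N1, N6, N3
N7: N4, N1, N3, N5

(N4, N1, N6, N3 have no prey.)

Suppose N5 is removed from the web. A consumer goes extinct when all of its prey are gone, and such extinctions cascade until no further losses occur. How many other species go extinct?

1

Remove N5.
Round 1: N8 (all prey gone) → extinct.
No further losses. Total secondary extinctions: 1.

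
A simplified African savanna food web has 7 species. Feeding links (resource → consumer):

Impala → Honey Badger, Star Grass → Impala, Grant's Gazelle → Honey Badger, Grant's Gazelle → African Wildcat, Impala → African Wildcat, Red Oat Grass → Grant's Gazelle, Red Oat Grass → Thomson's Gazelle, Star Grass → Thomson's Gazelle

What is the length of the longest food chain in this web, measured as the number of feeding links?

2 links

One longest chain: Star Grass → Impala → Honey Badger.
It has 3 species and 2 links.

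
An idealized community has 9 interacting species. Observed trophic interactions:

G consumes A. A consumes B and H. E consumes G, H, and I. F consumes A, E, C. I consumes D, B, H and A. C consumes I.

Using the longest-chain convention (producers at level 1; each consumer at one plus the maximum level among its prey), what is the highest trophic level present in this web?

5

Producers (level 1): H, B, D.
H → A → I → C → F gives F level 5.
No species has a prey at level 5, so no species reaches level 6.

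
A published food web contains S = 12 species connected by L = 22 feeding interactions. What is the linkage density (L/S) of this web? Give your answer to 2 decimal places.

There are L = 22 links among S = 12 species.
L/S = 22/12 = 1.8333 ≈ 1.83.

L/S = 1.83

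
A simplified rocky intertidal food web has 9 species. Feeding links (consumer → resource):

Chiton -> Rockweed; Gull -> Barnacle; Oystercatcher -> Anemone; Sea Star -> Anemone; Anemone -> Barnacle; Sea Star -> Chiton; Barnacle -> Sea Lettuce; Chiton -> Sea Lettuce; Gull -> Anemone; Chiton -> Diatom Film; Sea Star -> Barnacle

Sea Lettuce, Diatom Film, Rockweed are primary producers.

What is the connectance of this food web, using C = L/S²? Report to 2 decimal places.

C = 0.14

The web has S = 9 species and L = 11 feeding links.
C = L / S² = 11 / 81 = 0.1358 ≈ 0.14.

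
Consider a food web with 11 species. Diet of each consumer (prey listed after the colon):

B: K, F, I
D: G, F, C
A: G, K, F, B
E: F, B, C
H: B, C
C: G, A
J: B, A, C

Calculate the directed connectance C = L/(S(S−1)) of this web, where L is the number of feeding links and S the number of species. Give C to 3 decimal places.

The web has S = 11 species and L = 20 feeding links.
C = L / (S(S−1)) = 20 / 110 = 0.1818 ≈ 0.182.

C = 0.182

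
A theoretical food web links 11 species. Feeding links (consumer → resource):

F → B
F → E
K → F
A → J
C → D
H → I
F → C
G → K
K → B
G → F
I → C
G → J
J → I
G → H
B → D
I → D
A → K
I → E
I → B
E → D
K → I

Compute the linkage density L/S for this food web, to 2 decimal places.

L/S = 1.91

There are L = 21 links among S = 11 species.
L/S = 21/11 = 1.9091 ≈ 1.91.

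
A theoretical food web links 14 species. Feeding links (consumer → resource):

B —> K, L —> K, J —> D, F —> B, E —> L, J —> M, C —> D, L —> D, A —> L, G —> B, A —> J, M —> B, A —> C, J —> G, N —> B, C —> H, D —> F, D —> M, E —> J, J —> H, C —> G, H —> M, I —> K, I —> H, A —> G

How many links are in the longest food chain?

One longest chain: K → B → F → D → J → A.
It has 6 species and 5 links.

5 links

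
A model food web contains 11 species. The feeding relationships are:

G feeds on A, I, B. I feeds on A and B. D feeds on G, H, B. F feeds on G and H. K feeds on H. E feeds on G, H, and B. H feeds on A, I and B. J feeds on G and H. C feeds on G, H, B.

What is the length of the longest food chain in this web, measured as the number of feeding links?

One longest chain: A → I → G → C.
It has 4 species and 3 links.

3 links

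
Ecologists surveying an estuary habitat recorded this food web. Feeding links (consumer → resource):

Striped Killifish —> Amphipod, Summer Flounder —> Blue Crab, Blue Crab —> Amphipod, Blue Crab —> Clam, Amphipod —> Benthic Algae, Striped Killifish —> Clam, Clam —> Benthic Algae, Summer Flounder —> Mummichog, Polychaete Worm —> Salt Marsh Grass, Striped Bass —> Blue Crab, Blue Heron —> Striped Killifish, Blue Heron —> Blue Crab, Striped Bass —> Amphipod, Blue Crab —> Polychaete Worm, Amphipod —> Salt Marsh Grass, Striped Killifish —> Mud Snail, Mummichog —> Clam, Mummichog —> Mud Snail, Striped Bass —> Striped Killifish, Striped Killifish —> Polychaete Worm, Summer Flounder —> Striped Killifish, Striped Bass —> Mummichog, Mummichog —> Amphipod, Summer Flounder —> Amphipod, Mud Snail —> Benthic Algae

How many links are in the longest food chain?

3 links

One longest chain: Salt Marsh Grass → Polychaete Worm → Striped Killifish → Striped Bass.
It has 4 species and 3 links.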